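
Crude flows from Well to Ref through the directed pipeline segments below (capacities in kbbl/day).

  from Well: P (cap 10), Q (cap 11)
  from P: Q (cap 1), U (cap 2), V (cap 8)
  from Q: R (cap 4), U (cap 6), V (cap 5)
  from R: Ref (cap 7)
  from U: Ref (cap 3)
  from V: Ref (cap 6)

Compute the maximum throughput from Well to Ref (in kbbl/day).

13

Augment Well→P→U→Ref: bottleneck 2, flow now 2.
Augment Well→P→V→Ref: bottleneck 6, flow now 8.
Augment Well→Q→R→Ref: bottleneck 4, flow now 12.
Augment Well→Q→U→Ref: bottleneck 1, flow now 13.
No augmenting path remains; maximum flow = 13.
In the residual graph, reachable from Well: {Well, P, Q, U, V}.
Min-cut edges: Q→R (4), U→Ref (3), V→Ref (6); capacity 4 + 3 + 6 = 13.
This cut is saturated, so no flow can exceed 13.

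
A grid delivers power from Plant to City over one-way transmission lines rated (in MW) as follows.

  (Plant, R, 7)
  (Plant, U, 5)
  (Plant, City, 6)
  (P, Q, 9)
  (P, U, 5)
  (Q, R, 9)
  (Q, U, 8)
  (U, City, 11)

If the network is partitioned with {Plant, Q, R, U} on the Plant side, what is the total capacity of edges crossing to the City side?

17

Edges leaving {Plant, Q, R, U}: Plant→City (6), U→City (11).
Cut capacity = 6 + 11 = 17.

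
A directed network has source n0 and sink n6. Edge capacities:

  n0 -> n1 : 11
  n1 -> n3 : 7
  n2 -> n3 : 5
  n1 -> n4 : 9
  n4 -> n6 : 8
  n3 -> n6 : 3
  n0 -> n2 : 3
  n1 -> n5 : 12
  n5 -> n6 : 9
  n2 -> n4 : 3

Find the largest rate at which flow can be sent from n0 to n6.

Augment n0→n1→n3→n6: bottleneck 3, flow now 3.
Augment n0→n1→n4→n6: bottleneck 8, flow now 11.
Augment n0→n2→n3→n1→n5→n6: bottleneck 3, flow now 14. (uses reverse residual edge)
No augmenting path remains; maximum flow = 14.
In the residual graph, reachable from n0: {n0}.
Min-cut edges: n0→n1 (11), n0→n2 (3); capacity 11 + 3 = 14.
This cut is saturated, so no flow can exceed 14.

14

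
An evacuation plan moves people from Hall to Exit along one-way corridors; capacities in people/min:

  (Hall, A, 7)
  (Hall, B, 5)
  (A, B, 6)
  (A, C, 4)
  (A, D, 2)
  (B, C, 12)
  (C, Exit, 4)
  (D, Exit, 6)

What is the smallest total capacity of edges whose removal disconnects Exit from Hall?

Augment Hall→A→C→Exit: bottleneck 4, flow now 4.
Augment Hall→A→D→Exit: bottleneck 2, flow now 6.
No augmenting path remains; maximum flow = 6.
By max-flow min-cut, the minimum cut capacity equals the max flow.
In the residual graph, reachable from Hall: {Hall, A, B, C}.
Min-cut edges: A→D (2), C→Exit (4); capacity 2 + 4 = 6.

6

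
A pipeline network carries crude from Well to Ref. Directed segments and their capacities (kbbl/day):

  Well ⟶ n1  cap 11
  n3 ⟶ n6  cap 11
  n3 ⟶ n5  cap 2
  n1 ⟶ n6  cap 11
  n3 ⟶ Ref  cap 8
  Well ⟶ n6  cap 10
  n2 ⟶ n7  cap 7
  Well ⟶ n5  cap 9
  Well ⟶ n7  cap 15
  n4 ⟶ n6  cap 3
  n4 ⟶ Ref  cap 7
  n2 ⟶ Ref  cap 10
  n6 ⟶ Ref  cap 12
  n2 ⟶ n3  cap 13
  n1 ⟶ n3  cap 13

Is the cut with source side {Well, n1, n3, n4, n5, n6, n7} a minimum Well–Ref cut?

Given cut capacity: 8 + 7 + 12 = 27.
Augment Well→n6→Ref: bottleneck 10, flow now 10.
Augment Well→n1→n3→Ref: bottleneck 8, flow now 18.
Augment Well→n1→n6→Ref: bottleneck 2, flow now 20.
No augmenting path remains; maximum flow = 20.
In the residual graph, reachable from Well: {Well, n1, n3, n5, n6, n7}.
Min-cut edges: n3→Ref (8), n6→Ref (12); capacity 8 + 12 = 20.
Cut capacity 27 exceeds the max flow 20, so it is not minimum.

No — its capacity is 27, but the minimum cut has capacity 20.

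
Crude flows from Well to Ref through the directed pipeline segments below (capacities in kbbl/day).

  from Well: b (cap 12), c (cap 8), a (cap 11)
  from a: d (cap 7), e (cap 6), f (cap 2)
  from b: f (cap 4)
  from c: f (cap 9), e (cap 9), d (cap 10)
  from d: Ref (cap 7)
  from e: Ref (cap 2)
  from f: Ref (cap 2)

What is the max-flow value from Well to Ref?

11

Augment Well→a→d→Ref: bottleneck 7, flow now 7.
Augment Well→a→e→Ref: bottleneck 2, flow now 9.
Augment Well→a→f→Ref: bottleneck 2, flow now 11.
No augmenting path remains; maximum flow = 11.
In the residual graph, reachable from Well: {Well, a, b, c, d, e, f}.
Min-cut edges: d→Ref (7), e→Ref (2), f→Ref (2); capacity 7 + 2 + 2 = 11.
This cut is saturated, so no flow can exceed 11.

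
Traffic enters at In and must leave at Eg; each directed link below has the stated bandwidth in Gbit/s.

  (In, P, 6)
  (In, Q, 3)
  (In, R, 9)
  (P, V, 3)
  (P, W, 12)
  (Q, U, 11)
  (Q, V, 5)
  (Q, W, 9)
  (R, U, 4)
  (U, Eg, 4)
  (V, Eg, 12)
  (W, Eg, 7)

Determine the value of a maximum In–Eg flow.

Augment In→P→V→Eg: bottleneck 3, flow now 3.
Augment In→P→W→Eg: bottleneck 3, flow now 6.
Augment In→Q→U→Eg: bottleneck 3, flow now 9.
Augment In→R→U→Eg: bottleneck 1, flow now 10.
Augment In→R→U→Q→V→Eg: bottleneck 3, flow now 13. (uses reverse residual edge)
No augmenting path remains; maximum flow = 13.
In the residual graph, reachable from In: {In, R}.
Min-cut edges: In→P (6), In→Q (3), R→U (4); capacity 6 + 3 + 4 = 13.
This cut is saturated, so no flow can exceed 13.

13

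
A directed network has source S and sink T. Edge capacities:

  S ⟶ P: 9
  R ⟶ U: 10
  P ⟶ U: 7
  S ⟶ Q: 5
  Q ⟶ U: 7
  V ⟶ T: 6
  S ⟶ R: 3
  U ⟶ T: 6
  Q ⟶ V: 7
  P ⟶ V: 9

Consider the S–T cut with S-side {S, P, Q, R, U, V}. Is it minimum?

Yes — it is a minimum cut (capacity 12).

Given cut capacity: 6 + 6 = 12.
Augment S→P→U→T: bottleneck 6, flow now 6.
Augment S→P→V→T: bottleneck 3, flow now 9.
Augment S→Q→V→T: bottleneck 3, flow now 12.
No augmenting path remains; maximum flow = 12.
Cut capacity 12 equals the max flow, so it is a minimum cut.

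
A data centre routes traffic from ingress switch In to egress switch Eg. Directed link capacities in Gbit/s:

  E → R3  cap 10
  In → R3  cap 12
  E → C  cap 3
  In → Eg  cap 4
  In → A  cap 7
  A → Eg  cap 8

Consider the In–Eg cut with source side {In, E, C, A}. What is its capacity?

34

Edges leaving {In, E, C, A}: In→R3 (12), In→Eg (4), E→R3 (10), A→Eg (8).
Cut capacity = 12 + 4 + 10 + 8 = 34.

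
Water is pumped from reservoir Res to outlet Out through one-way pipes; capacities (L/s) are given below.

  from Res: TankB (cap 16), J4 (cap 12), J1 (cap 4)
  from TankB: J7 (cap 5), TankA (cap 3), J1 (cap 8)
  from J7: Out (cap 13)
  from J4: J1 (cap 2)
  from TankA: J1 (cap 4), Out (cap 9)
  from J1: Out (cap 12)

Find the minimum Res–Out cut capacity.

Augment Res→J1→Out: bottleneck 4, flow now 4.
Augment Res→TankB→J7→Out: bottleneck 5, flow now 9.
Augment Res→TankB→TankA→Out: bottleneck 3, flow now 12.
Augment Res→TankB→J1→Out: bottleneck 8, flow now 20.
No augmenting path remains; maximum flow = 20.
By max-flow min-cut, the minimum cut capacity equals the max flow.
In the residual graph, reachable from Res: {Res, TankB, J4, J1}.
Min-cut edges: TankB→J7 (5), TankB→TankA (3), J1→Out (12); capacity 5 + 3 + 12 = 20.

20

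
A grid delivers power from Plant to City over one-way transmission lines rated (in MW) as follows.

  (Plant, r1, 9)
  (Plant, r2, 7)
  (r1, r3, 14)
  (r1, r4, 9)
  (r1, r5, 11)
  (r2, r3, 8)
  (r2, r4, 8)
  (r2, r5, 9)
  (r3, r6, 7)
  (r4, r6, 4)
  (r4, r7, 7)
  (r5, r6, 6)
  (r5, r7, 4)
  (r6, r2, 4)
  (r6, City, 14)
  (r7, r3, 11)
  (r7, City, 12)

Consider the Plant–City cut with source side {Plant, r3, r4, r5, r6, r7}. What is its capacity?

Edges leaving {Plant, r3, r4, r5, r6, r7}: Plant→r1 (9), Plant→r2 (7), r6→r2 (4), r6→City (14), r7→City (12).
Cut capacity = 9 + 7 + 4 + 14 + 12 = 46.

46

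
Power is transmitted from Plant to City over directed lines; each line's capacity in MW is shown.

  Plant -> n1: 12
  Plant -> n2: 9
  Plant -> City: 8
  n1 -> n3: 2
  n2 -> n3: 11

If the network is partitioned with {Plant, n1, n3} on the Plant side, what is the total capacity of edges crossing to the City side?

17

Edges leaving {Plant, n1, n3}: Plant→n2 (9), Plant→City (8).
Cut capacity = 9 + 8 = 17.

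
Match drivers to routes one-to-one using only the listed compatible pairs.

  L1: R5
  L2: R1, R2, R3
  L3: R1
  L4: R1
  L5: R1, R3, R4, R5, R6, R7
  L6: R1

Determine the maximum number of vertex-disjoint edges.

Unit-capacity flow: source→left, listed edges, right→sink; max matching = max flow.
Augmenting path L1→R5 (+1); matched 1.
Augmenting path L2→R1 (+1); matched 2.
Augmenting path L5→R3 (+1); matched 3.
Augmenting path L3→R1→L2→R2 (+1); matched 4.
No augmenting path remains; maximum matching = 4.
König certificate: {L1, L2, L5, R1} is a vertex cover of size 4 (every listed pair touches it), so no matching can be larger.

4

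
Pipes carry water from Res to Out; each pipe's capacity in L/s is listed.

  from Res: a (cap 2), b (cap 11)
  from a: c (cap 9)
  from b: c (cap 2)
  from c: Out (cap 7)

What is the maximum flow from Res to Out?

4

Augment Res→a→c→Out: bottleneck 2, flow now 2.
Augment Res→b→c→Out: bottleneck 2, flow now 4.
No augmenting path remains; maximum flow = 4.
In the residual graph, reachable from Res: {Res, b}.
Min-cut edges: Res→a (2), b→c (2); capacity 2 + 2 = 4.
This cut is saturated, so no flow can exceed 4.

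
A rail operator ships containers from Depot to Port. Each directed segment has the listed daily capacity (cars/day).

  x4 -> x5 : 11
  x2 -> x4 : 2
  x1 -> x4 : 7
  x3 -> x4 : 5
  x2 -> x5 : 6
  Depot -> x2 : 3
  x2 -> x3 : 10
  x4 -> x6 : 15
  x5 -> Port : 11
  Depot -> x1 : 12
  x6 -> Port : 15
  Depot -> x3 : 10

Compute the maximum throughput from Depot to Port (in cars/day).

15

Augment Depot→x2→x5→Port: bottleneck 3, flow now 3.
Augment Depot→x1→x4→x5→Port: bottleneck 7, flow now 10.
Augment Depot→x3→x4→x5→Port: bottleneck 1, flow now 11.
Augment Depot→x3→x4→x6→Port: bottleneck 4, flow now 15.
No augmenting path remains; maximum flow = 15.
In the residual graph, reachable from Depot: {Depot, x1, x3}.
Min-cut edges: Depot→x2 (3), x1→x4 (7), x3→x4 (5); capacity 3 + 7 + 5 = 15.
This cut is saturated, so no flow can exceed 15.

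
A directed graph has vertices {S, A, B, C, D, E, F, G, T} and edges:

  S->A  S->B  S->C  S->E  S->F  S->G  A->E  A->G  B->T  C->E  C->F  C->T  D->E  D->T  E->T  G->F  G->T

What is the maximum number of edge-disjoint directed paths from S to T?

Assign every edge capacity 1; by Menger, the answer equals the max flow.
Path S→B→T (+1); total 1.
Path S→C→T (+1); total 2.
Path S→E→T (+1); total 3.
Path S→G→T (+1); total 4.
No residual S→T path; max flow = 4.
Certifying cut of size 4: {E→T, G→T, S→B, S→C}.

4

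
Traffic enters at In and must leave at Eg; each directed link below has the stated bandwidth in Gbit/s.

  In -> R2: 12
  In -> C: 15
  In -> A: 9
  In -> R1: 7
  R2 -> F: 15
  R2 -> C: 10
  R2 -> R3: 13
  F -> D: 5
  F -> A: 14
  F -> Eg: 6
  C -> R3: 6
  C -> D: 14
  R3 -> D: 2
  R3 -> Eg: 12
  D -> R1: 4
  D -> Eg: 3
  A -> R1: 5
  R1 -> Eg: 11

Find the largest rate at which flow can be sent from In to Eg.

Augment In→R1→Eg: bottleneck 7, flow now 7.
Augment In→R2→F→Eg: bottleneck 6, flow now 13.
Augment In→R2→R3→Eg: bottleneck 6, flow now 19.
Augment In→C→R3→Eg: bottleneck 6, flow now 25.
Augment In→C→D→Eg: bottleneck 3, flow now 28.
Augment In→A→R1→Eg: bottleneck 4, flow now 32.
No augmenting path remains; maximum flow = 32.
In the residual graph, reachable from In: {In, C, D, A, R1}.
Min-cut edges: In→R2 (12), C→R3 (6), D→Eg (3), R1→Eg (11); capacity 12 + 6 + 3 + 11 = 32.
This cut is saturated, so no flow can exceed 32.

32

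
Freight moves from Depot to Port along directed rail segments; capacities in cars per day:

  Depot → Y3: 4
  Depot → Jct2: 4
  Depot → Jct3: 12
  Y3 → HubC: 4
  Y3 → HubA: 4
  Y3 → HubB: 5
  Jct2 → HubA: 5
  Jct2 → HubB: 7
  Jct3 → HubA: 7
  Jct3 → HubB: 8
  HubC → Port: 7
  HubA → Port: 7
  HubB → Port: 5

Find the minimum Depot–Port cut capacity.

16

Augment Depot→Y3→HubC→Port: bottleneck 4, flow now 4.
Augment Depot→Jct2→HubA→Port: bottleneck 4, flow now 8.
Augment Depot→Jct3→HubA→Port: bottleneck 3, flow now 11.
Augment Depot→Jct3→HubB→Port: bottleneck 5, flow now 16.
No augmenting path remains; maximum flow = 16.
By max-flow min-cut, the minimum cut capacity equals the max flow.
In the residual graph, reachable from Depot: {Depot, Jct2, Jct3, HubA, HubB}.
Min-cut edges: Depot→Y3 (4), HubA→Port (7), HubB→Port (5); capacity 4 + 7 + 5 = 16.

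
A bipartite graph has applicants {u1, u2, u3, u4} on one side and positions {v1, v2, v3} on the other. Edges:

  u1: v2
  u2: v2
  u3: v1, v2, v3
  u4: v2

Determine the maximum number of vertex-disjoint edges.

2

Unit-capacity flow: source→left, listed edges, right→sink; max matching = max flow.
Augmenting path u1→v2 (+1); matched 1.
Augmenting path u3→v1 (+1); matched 2.
No augmenting path remains; maximum matching = 2.
König certificate: {u3, v2} is a vertex cover of size 2 (every listed pair touches it), so no matching can be larger.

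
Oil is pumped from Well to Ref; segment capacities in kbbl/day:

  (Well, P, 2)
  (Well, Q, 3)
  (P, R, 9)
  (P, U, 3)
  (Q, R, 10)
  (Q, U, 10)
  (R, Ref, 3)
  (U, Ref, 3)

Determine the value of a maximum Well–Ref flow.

5

Augment Well→P→R→Ref: bottleneck 2, flow now 2.
Augment Well→Q→R→Ref: bottleneck 1, flow now 3.
Augment Well→Q→U→Ref: bottleneck 2, flow now 5.
No augmenting path remains; maximum flow = 5.
In the residual graph, reachable from Well: {Well}.
Min-cut edges: Well→P (2), Well→Q (3); capacity 2 + 3 = 5.
This cut is saturated, so no flow can exceed 5.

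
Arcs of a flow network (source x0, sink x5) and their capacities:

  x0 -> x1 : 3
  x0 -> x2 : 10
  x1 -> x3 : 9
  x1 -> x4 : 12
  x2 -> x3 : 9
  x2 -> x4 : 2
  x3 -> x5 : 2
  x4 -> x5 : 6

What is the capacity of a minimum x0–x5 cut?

7

Augment x0→x1→x3→x5: bottleneck 2, flow now 2.
Augment x0→x1→x4→x5: bottleneck 1, flow now 3.
Augment x0→x2→x4→x5: bottleneck 2, flow now 5.
Augment x0→x2→x3→x1→x4→x5: bottleneck 2, flow now 7. (uses reverse residual edge)
No augmenting path remains; maximum flow = 7.
By max-flow min-cut, the minimum cut capacity equals the max flow.
In the residual graph, reachable from x0: {x0, x2, x3}.
Min-cut edges: x0→x1 (3), x2→x4 (2), x3→x5 (2); capacity 3 + 2 + 2 = 7.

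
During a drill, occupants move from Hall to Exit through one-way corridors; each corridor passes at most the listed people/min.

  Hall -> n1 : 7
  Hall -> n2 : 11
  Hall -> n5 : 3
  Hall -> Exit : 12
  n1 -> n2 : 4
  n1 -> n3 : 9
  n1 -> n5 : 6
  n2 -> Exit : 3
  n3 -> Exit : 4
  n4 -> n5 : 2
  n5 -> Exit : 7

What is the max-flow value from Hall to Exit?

Augment Hall→Exit: bottleneck 12, flow now 12.
Augment Hall→n2→Exit: bottleneck 3, flow now 15.
Augment Hall→n5→Exit: bottleneck 3, flow now 18.
Augment Hall→n1→n3→Exit: bottleneck 4, flow now 22.
Augment Hall→n1→n5→Exit: bottleneck 3, flow now 25.
No augmenting path remains; maximum flow = 25.
In the residual graph, reachable from Hall: {Hall, n2}.
Min-cut edges: Hall→n1 (7), Hall→n5 (3), Hall→Exit (12), n2→Exit (3); capacity 7 + 3 + 12 + 3 = 25.
This cut is saturated, so no flow can exceed 25.

25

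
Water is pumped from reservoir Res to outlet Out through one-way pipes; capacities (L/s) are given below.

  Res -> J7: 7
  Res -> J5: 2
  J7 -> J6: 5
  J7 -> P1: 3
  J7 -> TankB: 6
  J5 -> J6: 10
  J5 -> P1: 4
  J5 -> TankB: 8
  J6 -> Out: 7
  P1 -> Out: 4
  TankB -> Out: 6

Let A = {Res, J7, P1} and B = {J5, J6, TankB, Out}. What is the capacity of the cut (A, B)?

17

Edges leaving {Res, J7, P1}: Res→J5 (2), J7→J6 (5), J7→TankB (6), P1→Out (4).
Cut capacity = 2 + 5 + 6 + 4 = 17.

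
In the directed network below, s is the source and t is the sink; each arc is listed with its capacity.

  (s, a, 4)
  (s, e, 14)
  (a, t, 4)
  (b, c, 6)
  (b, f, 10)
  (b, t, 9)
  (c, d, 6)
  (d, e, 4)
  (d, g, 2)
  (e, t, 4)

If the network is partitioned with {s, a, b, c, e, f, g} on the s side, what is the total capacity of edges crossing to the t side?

23

Edges leaving {s, a, b, c, e, f, g}: a→t (4), b→t (9), c→d (6), e→t (4).
Cut capacity = 4 + 9 + 6 + 4 = 23.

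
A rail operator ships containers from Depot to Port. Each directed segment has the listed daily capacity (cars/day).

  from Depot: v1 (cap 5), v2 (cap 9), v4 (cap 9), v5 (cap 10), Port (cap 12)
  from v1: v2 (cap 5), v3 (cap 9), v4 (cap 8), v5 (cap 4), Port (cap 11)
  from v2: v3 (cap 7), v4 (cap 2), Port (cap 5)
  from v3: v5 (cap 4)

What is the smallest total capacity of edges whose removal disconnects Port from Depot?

Augment Depot→Port: bottleneck 12, flow now 12.
Augment Depot→v1→Port: bottleneck 5, flow now 17.
Augment Depot→v2→Port: bottleneck 5, flow now 22.
No augmenting path remains; maximum flow = 22.
By max-flow min-cut, the minimum cut capacity equals the max flow.
In the residual graph, reachable from Depot: {Depot, v2, v3, v4, v5}.
Min-cut edges: Depot→v1 (5), Depot→Port (12), v2→Port (5); capacity 5 + 12 + 5 = 22.

22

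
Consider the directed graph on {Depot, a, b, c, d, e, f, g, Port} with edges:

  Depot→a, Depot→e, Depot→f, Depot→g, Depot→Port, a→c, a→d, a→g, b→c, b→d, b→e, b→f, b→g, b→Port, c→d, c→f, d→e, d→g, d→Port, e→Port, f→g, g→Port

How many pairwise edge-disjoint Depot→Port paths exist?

Assign every edge capacity 1; by Menger, the answer equals the max flow.
Path Depot→Port (+1); total 1.
Path Depot→e→Port (+1); total 2.
Path Depot→g→Port (+1); total 3.
Path Depot→a→d→Port (+1); total 4.
No residual Depot→Port path; max flow = 4.
Certifying cut of size 4: {Depot→Port, Depot→a, Depot→e, g→Port}.

4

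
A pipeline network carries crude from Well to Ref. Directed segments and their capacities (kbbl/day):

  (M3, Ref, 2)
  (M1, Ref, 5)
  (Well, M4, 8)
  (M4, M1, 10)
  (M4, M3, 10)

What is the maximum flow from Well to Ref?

7

Augment Well→M4→M3→Ref: bottleneck 2, flow now 2.
Augment Well→M4→M1→Ref: bottleneck 5, flow now 7.
No augmenting path remains; maximum flow = 7.
In the residual graph, reachable from Well: {Well, M4, M3, M1}.
Min-cut edges: M3→Ref (2), M1→Ref (5); capacity 2 + 5 = 7.
This cut is saturated, so no flow can exceed 7.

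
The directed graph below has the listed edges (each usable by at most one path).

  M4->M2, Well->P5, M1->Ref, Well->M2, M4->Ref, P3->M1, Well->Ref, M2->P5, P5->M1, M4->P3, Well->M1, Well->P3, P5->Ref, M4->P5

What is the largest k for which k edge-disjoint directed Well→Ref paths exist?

Assign every edge capacity 1; by Menger, the answer equals the max flow.
Path Well→Ref (+1); total 1.
Path Well→P5→Ref (+1); total 2.
Path Well→M1→Ref (+1); total 3.
No residual Well→Ref path; max flow = 3.
Certifying cut of size 3: {M1→Ref, P5→Ref, Well→Ref}.

3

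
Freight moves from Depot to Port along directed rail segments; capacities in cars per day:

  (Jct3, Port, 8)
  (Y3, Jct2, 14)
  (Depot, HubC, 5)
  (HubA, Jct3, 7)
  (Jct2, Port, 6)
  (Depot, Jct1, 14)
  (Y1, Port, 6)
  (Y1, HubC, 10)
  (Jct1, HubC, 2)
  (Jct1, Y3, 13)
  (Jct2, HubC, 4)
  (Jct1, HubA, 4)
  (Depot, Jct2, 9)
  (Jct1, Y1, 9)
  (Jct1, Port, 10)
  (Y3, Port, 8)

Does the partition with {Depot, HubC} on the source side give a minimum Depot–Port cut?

Given cut capacity: 14 + 9 = 23.
Augment Depot→Jct1→Port: bottleneck 10, flow now 10.
Augment Depot→Jct2→Port: bottleneck 6, flow now 16.
Augment Depot→Jct1→Y1→Port: bottleneck 4, flow now 20.
No augmenting path remains; maximum flow = 20.
In the residual graph, reachable from Depot: {Depot, HubC, Jct2}.
Min-cut edges: Depot→Jct1 (14), Jct2→Port (6); capacity 14 + 6 = 20.
Cut capacity 23 exceeds the max flow 20, so it is not minimum.

No — its capacity is 23, but the minimum cut has capacity 20.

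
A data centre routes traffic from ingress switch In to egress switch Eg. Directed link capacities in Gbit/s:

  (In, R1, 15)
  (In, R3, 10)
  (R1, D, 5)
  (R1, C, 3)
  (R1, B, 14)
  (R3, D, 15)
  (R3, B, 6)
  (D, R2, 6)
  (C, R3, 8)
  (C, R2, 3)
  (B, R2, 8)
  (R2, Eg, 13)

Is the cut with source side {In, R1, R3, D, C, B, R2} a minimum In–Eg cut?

Given cut capacity: 13 = 13.
Augment In→R1→D→R2→Eg: bottleneck 5, flow now 5.
Augment In→R1→C→R2→Eg: bottleneck 3, flow now 8.
Augment In→R1→B→R2→Eg: bottleneck 5, flow now 13.
No augmenting path remains; maximum flow = 13.
Cut capacity 13 equals the max flow, so it is a minimum cut.

Yes — it is a minimum cut (capacity 13).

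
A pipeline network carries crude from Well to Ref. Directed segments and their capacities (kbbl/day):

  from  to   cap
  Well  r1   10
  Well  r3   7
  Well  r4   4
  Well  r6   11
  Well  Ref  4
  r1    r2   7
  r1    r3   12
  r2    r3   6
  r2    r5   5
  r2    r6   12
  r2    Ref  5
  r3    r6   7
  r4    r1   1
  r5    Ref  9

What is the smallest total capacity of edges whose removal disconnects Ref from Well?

11

Augment Well→Ref: bottleneck 4, flow now 4.
Augment Well→r1→r2→Ref: bottleneck 5, flow now 9.
Augment Well→r1→r2→r5→Ref: bottleneck 2, flow now 11.
No augmenting path remains; maximum flow = 11.
By max-flow min-cut, the minimum cut capacity equals the max flow.
In the residual graph, reachable from Well: {Well, r1, r3, r4, r6}.
Min-cut edges: Well→Ref (4), r1→r2 (7); capacity 4 + 7 = 11.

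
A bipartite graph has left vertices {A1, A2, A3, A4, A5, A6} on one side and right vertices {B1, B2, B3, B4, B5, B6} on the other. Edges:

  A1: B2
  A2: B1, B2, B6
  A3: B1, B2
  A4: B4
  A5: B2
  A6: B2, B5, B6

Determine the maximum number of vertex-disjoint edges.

5

Unit-capacity flow: source→left, listed edges, right→sink; max matching = max flow.
Augmenting path A1→B2 (+1); matched 1.
Augmenting path A2→B1 (+1); matched 2.
Augmenting path A4→B4 (+1); matched 3.
Augmenting path A6→B5 (+1); matched 4.
Augmenting path A3→B1→A2→B6 (+1); matched 5.
No augmenting path remains; maximum matching = 5.
König certificate: {A2, A3, A4, A6, B2} is a vertex cover of size 5 (every listed pair touches it), so no matching can be larger.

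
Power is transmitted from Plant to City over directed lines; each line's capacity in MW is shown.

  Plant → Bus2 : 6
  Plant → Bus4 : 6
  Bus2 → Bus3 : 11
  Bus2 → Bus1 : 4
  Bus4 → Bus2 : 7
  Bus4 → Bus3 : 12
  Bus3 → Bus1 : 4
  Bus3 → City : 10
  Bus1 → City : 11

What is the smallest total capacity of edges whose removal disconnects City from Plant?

12

Augment Plant→Bus2→Bus3→City: bottleneck 6, flow now 6.
Augment Plant→Bus4→Bus3→City: bottleneck 4, flow now 10.
Augment Plant→Bus4→Bus2→Bus1→City: bottleneck 2, flow now 12.
No augmenting path remains; maximum flow = 12.
By max-flow min-cut, the minimum cut capacity equals the max flow.
In the residual graph, reachable from Plant: {Plant}.
Min-cut edges: Plant→Bus2 (6), Plant→Bus4 (6); capacity 6 + 6 = 12.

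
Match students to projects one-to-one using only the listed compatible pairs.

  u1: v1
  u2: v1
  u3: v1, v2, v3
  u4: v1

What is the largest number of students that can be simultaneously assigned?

2

Unit-capacity flow: source→left, listed edges, right→sink; max matching = max flow.
Augmenting path u1→v1 (+1); matched 1.
Augmenting path u3→v2 (+1); matched 2.
No augmenting path remains; maximum matching = 2.
König certificate: {u3, v1} is a vertex cover of size 2 (every listed pair touches it), so no matching can be larger.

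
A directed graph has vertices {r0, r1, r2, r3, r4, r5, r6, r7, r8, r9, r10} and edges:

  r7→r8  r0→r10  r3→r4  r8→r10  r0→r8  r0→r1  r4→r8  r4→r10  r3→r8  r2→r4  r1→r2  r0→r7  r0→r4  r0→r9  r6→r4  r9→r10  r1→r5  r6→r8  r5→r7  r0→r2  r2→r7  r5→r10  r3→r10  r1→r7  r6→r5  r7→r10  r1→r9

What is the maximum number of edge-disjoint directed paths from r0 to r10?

Assign every edge capacity 1; by Menger, the answer equals the max flow.
Path r0→r10 (+1); total 1.
Path r0→r4→r10 (+1); total 2.
Path r0→r7→r10 (+1); total 3.
Path r0→r8→r10 (+1); total 4.
Path r0→r9→r10 (+1); total 5.
Path r0→r1→r5→r10 (+1); total 6.
No residual r0→r10 path; max flow = 6.
Certifying cut of size 6: {r0→r1, r0→r10, r0→r9, r4→r10, r7→r10, r8→r10}.

6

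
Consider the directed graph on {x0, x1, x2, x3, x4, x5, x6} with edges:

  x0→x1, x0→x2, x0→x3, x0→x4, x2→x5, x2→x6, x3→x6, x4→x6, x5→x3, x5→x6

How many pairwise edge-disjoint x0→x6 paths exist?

3

Assign every edge capacity 1; by Menger, the answer equals the max flow.
Path x0→x2→x6 (+1); total 1.
Path x0→x3→x6 (+1); total 2.
Path x0→x4→x6 (+1); total 3.
No residual x0→x6 path; max flow = 3.
Certifying cut of size 3: {x0→x2, x0→x3, x0→x4}.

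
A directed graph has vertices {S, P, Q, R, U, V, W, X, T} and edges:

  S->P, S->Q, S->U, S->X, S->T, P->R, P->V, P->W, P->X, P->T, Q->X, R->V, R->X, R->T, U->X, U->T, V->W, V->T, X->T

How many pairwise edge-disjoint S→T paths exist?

4

Assign every edge capacity 1; by Menger, the answer equals the max flow.
Path S→T (+1); total 1.
Path S→P→T (+1); total 2.
Path S→U→T (+1); total 3.
Path S→X→T (+1); total 4.
No residual S→T path; max flow = 4.
Certifying cut of size 4: {S→P, S→T, S→U, X→T}.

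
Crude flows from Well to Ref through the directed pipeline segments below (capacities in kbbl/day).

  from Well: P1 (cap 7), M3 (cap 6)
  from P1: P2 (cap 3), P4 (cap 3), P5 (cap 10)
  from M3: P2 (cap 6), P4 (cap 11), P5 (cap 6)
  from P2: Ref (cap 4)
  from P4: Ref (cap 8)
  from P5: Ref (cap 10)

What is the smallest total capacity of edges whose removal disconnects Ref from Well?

Augment Well→P1→P2→Ref: bottleneck 3, flow now 3.
Augment Well→P1→P4→Ref: bottleneck 3, flow now 6.
Augment Well→P1→P5→Ref: bottleneck 1, flow now 7.
Augment Well→M3→P2→Ref: bottleneck 1, flow now 8.
Augment Well→M3→P4→Ref: bottleneck 5, flow now 13.
No augmenting path remains; maximum flow = 13.
By max-flow min-cut, the minimum cut capacity equals the max flow.
In the residual graph, reachable from Well: {Well}.
Min-cut edges: Well→P1 (7), Well→M3 (6); capacity 7 + 6 = 13.

13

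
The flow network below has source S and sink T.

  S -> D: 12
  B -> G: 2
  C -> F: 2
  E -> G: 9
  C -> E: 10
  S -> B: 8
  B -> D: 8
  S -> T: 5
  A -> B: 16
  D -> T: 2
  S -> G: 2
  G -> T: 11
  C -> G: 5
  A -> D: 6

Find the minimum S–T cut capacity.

11

Augment S→T: bottleneck 5, flow now 5.
Augment S→D→T: bottleneck 2, flow now 7.
Augment S→G→T: bottleneck 2, flow now 9.
Augment S→B→G→T: bottleneck 2, flow now 11.
No augmenting path remains; maximum flow = 11.
By max-flow min-cut, the minimum cut capacity equals the max flow.
In the residual graph, reachable from S: {S, B, D}.
Min-cut edges: S→G (2), S→T (5), B→G (2), D→T (2); capacity 2 + 5 + 2 + 2 = 11.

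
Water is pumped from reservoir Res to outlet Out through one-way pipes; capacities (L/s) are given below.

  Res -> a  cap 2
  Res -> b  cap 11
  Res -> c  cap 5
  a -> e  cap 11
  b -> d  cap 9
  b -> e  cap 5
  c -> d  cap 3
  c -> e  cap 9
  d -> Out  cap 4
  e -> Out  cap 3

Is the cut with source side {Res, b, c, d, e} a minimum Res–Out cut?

No — its capacity is 9, but the minimum cut has capacity 7.

Given cut capacity: 2 + 4 + 3 = 9.
Augment Res→a→e→Out: bottleneck 2, flow now 2.
Augment Res→b→d→Out: bottleneck 4, flow now 6.
Augment Res→b→e→Out: bottleneck 1, flow now 7.
No augmenting path remains; maximum flow = 7.
In the residual graph, reachable from Res: {Res, a, b, c, d, e}.
Min-cut edges: d→Out (4), e→Out (3); capacity 4 + 3 = 7.
Cut capacity 9 exceeds the max flow 7, so it is not minimum.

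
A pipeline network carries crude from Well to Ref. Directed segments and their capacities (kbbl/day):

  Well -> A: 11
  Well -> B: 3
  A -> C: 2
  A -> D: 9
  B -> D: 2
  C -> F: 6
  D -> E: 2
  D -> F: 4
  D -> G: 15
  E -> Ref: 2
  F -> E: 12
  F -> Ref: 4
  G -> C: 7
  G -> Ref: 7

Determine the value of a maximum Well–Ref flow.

Augment Well→A→C→F→Ref: bottleneck 2, flow now 2.
Augment Well→A→D→E→Ref: bottleneck 2, flow now 4.
Augment Well→A→D→F→Ref: bottleneck 2, flow now 6.
Augment Well→A→D→G→Ref: bottleneck 5, flow now 11.
Augment Well→B→D→G→Ref: bottleneck 2, flow now 13.
No augmenting path remains; maximum flow = 13.
In the residual graph, reachable from Well: {Well, B}.
Min-cut edges: Well→A (11), B→D (2); capacity 11 + 2 = 13.
This cut is saturated, so no flow can exceed 13.

13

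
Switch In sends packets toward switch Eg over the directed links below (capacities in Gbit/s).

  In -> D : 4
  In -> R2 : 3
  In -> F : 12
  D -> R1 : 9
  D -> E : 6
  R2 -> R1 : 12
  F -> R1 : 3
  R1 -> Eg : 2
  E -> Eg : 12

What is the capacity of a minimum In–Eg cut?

Augment In→D→R1→Eg: bottleneck 2, flow now 2.
Augment In→D→E→Eg: bottleneck 2, flow now 4.
Augment In→R2→R1→D→E→Eg: bottleneck 2, flow now 6. (uses reverse residual edge)
No augmenting path remains; maximum flow = 6.
By max-flow min-cut, the minimum cut capacity equals the max flow.
In the residual graph, reachable from In: {In, R2, F, R1}.
Min-cut edges: In→D (4), R1→Eg (2); capacity 4 + 2 = 6.

6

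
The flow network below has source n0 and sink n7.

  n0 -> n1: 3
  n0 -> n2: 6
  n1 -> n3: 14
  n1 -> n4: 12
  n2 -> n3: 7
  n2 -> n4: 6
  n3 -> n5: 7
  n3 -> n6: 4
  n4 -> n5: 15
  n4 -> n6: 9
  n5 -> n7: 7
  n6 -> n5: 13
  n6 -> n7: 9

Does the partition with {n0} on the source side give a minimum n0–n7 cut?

Given cut capacity: 3 + 6 = 9.
Augment n0→n1→n3→n5→n7: bottleneck 3, flow now 3.
Augment n0→n2→n3→n5→n7: bottleneck 4, flow now 7.
Augment n0→n2→n3→n6→n7: bottleneck 2, flow now 9.
No augmenting path remains; maximum flow = 9.
Cut capacity 9 equals the max flow, so it is a minimum cut.

Yes — it is a minimum cut (capacity 9).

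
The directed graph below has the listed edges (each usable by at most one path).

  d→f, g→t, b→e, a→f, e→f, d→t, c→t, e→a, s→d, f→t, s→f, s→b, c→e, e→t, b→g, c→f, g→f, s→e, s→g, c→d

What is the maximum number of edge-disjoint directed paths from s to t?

4

Assign every edge capacity 1; by Menger, the answer equals the max flow.
Path s→d→t (+1); total 1.
Path s→e→t (+1); total 2.
Path s→f→t (+1); total 3.
Path s→g→t (+1); total 4.
No residual s→t path; max flow = 4.
Certifying cut of size 4: {e→t, f→t, g→t, s→d}.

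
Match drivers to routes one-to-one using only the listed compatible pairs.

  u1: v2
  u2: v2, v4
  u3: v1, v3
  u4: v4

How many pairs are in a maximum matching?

3

Unit-capacity flow: source→left, listed edges, right→sink; max matching = max flow.
Augmenting path u1→v2 (+1); matched 1.
Augmenting path u2→v4 (+1); matched 2.
Augmenting path u3→v1 (+1); matched 3.
No augmenting path remains; maximum matching = 3.
König certificate: {u3, v2, v4} is a vertex cover of size 3 (every listed pair touches it), so no matching can be larger.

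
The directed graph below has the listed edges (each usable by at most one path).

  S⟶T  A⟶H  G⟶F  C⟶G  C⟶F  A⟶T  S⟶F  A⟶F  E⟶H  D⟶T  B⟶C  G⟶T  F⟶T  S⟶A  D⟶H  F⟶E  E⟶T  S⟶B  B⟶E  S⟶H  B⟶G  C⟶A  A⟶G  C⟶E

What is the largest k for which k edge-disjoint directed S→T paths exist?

4

Assign every edge capacity 1; by Menger, the answer equals the max flow.
Path S→T (+1); total 1.
Path S→A→T (+1); total 2.
Path S→F→T (+1); total 3.
Path S→B→E→T (+1); total 4.
No residual S→T path; max flow = 4.
Certifying cut of size 4: {S→A, S→B, S→F, S→T}.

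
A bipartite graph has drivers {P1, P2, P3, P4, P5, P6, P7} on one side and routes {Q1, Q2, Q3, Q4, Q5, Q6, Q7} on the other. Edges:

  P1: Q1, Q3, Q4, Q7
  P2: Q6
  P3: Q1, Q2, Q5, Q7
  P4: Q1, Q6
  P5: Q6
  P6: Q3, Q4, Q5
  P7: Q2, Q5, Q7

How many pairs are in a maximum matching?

6

Unit-capacity flow: source→left, listed edges, right→sink; max matching = max flow.
Augmenting path P1→Q1 (+1); matched 1.
Augmenting path P2→Q6 (+1); matched 2.
Augmenting path P3→Q2 (+1); matched 3.
Augmenting path P6→Q3 (+1); matched 4.
Augmenting path P7→Q5 (+1); matched 5.
Augmenting path P4→Q1→P1→Q4 (+1); matched 6.
No augmenting path remains; maximum matching = 6.
König certificate: {P1, P3, P4, P6, P7, Q6} is a vertex cover of size 6 (every listed pair touches it), so no matching can be larger.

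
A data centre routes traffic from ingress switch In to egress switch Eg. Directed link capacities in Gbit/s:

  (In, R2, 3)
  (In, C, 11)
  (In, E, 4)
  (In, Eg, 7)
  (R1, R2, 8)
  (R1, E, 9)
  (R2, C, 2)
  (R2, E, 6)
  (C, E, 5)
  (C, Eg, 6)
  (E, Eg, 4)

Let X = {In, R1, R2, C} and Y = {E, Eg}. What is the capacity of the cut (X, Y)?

37

Edges leaving {In, R1, R2, C}: In→E (4), In→Eg (7), R1→E (9), R2→E (6), C→E (5), C→Eg (6).
Cut capacity = 4 + 7 + 9 + 6 + 5 + 6 = 37.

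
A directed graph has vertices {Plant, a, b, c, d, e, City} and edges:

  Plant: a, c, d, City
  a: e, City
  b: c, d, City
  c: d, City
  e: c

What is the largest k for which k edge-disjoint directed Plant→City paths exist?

Assign every edge capacity 1; by Menger, the answer equals the max flow.
Path Plant→City (+1); total 1.
Path Plant→a→City (+1); total 2.
Path Plant→c→City (+1); total 3.
No residual Plant→City path; max flow = 3.
Certifying cut of size 3: {Plant→City, Plant→a, Plant→c}.

3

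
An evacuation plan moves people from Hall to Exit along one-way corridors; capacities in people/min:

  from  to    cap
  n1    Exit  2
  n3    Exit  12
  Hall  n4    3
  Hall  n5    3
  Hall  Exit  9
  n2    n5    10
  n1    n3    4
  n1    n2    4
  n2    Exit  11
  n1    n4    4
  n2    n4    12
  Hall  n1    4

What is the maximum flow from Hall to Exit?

13

Augment Hall→Exit: bottleneck 9, flow now 9.
Augment Hall→n1→Exit: bottleneck 2, flow now 11.
Augment Hall→n1→n2→Exit: bottleneck 2, flow now 13.
No augmenting path remains; maximum flow = 13.
In the residual graph, reachable from Hall: {Hall, n4, n5}.
Min-cut edges: Hall→n1 (4), Hall→Exit (9); capacity 4 + 9 = 13.
This cut is saturated, so no flow can exceed 13.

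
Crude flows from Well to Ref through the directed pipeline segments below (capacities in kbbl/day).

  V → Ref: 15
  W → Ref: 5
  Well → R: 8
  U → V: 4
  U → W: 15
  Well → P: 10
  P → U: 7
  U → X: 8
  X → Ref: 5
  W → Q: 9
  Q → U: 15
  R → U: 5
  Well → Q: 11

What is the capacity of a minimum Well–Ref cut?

Augment Well→P→U→V→Ref: bottleneck 4, flow now 4.
Augment Well→P→U→W→Ref: bottleneck 3, flow now 7.
Augment Well→Q→U→W→Ref: bottleneck 2, flow now 9.
Augment Well→Q→U→X→Ref: bottleneck 5, flow now 14.
No augmenting path remains; maximum flow = 14.
By max-flow min-cut, the minimum cut capacity equals the max flow.
In the residual graph, reachable from Well: {Well, P, Q, R, U, W, X}.
Min-cut edges: U→V (4), W→Ref (5), X→Ref (5); capacity 4 + 5 + 5 = 14.

14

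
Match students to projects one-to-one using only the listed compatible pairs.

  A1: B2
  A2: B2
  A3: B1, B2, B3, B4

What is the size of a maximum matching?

2

Unit-capacity flow: source→left, listed edges, right→sink; max matching = max flow.
Augmenting path A1→B2 (+1); matched 1.
Augmenting path A3→B1 (+1); matched 2.
No augmenting path remains; maximum matching = 2.
König certificate: {A3, B2} is a vertex cover of size 2 (every listed pair touches it), so no matching can be larger.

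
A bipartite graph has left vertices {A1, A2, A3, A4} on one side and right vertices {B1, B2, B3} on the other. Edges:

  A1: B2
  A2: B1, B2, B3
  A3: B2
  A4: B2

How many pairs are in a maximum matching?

2

Unit-capacity flow: source→left, listed edges, right→sink; max matching = max flow.
Augmenting path A1→B2 (+1); matched 1.
Augmenting path A2→B1 (+1); matched 2.
No augmenting path remains; maximum matching = 2.
König certificate: {A2, B2} is a vertex cover of size 2 (every listed pair touches it), so no matching can be larger.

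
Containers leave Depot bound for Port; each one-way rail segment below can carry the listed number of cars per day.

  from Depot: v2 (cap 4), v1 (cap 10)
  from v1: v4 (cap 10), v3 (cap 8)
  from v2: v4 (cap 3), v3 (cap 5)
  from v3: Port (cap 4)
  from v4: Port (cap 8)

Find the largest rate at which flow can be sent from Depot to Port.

12

Augment Depot→v1→v3→Port: bottleneck 4, flow now 4.
Augment Depot→v1→v4→Port: bottleneck 6, flow now 10.
Augment Depot→v2→v4→Port: bottleneck 2, flow now 12.
No augmenting path remains; maximum flow = 12.
In the residual graph, reachable from Depot: {Depot, v1, v2, v3, v4}.
Min-cut edges: v3→Port (4), v4→Port (8); capacity 4 + 8 = 12.
This cut is saturated, so no flow can exceed 12.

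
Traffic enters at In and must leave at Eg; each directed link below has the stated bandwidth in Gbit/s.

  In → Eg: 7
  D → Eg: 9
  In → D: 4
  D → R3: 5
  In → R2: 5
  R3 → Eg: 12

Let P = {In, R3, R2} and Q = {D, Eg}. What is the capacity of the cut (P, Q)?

Edges leaving {In, R3, R2}: In→D (4), In→Eg (7), R3→Eg (12).
Cut capacity = 4 + 7 + 12 = 23.

23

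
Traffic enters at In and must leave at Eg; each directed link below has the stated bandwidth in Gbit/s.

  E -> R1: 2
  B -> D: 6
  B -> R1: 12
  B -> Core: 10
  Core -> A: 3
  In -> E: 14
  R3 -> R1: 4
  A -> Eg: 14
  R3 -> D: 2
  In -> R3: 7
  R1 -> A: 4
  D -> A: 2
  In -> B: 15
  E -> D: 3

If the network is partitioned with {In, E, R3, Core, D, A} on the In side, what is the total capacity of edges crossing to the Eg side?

35

Edges leaving {In, E, R3, Core, D, A}: In→B (15), E→R1 (2), R3→R1 (4), A→Eg (14).
Cut capacity = 15 + 2 + 4 + 14 = 35.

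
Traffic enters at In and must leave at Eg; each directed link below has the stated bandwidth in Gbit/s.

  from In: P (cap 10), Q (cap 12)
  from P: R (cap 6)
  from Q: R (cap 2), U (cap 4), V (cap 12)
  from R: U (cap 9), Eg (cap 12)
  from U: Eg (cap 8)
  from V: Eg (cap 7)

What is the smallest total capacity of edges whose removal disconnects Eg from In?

18

Augment In→P→R→Eg: bottleneck 6, flow now 6.
Augment In→Q→R→Eg: bottleneck 2, flow now 8.
Augment In→Q→U→Eg: bottleneck 4, flow now 12.
Augment In→Q→V→Eg: bottleneck 6, flow now 18.
No augmenting path remains; maximum flow = 18.
By max-flow min-cut, the minimum cut capacity equals the max flow.
In the residual graph, reachable from In: {In, P}.
Min-cut edges: In→Q (12), P→R (6); capacity 12 + 6 = 18.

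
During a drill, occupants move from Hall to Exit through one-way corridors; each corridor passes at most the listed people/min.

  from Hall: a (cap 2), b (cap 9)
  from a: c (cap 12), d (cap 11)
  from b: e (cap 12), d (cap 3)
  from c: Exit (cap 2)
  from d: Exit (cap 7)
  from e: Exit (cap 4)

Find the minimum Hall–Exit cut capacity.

Augment Hall→a→c→Exit: bottleneck 2, flow now 2.
Augment Hall→b→d→Exit: bottleneck 3, flow now 5.
Augment Hall→b→e→Exit: bottleneck 4, flow now 9.
No augmenting path remains; maximum flow = 9.
By max-flow min-cut, the minimum cut capacity equals the max flow.
In the residual graph, reachable from Hall: {Hall, b, e}.
Min-cut edges: Hall→a (2), b→d (3), e→Exit (4); capacity 2 + 3 + 4 = 9.

9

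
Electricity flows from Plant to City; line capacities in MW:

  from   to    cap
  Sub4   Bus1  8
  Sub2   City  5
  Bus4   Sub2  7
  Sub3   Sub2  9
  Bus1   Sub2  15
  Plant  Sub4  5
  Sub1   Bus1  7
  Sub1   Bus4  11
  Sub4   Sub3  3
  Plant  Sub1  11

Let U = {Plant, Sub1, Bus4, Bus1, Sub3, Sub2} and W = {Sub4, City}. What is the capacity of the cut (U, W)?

10

Edges leaving {Plant, Sub1, Bus4, Bus1, Sub3, Sub2}: Plant→Sub4 (5), Sub2→City (5).
Cut capacity = 5 + 5 = 10.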